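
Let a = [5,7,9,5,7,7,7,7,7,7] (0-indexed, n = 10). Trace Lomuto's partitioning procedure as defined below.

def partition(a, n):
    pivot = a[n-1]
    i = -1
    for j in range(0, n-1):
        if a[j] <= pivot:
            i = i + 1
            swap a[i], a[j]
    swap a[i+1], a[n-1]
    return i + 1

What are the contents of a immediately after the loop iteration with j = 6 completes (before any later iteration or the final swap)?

[5,7,5,7,7,7,9,7,7,7]

pivot=7, i=-1
j=0: 5≤7, i=0, swap(0,0) ⇒ [5,7,9,5,7,7,7,7,7,7]
j=1: 7≤7, i=1, swap(1,1) ⇒ [5,7,9,5,7,7,7,7,7,7]
j=2: 9>7, skip
j=3: 5≤7, i=2, swap(2,3) ⇒ [5,7,5,9,7,7,7,7,7,7]
j=4: 7≤7, i=3, swap(3,4) ⇒ [5,7,5,7,9,7,7,7,7,7]
j=5: 7≤7, i=4, swap(4,5) ⇒ [5,7,5,7,7,9,7,7,7,7]
j=6: 7≤7, i=5, swap(5,6) ⇒ [5,7,5,7,7,7,9,7,7,7]
(after j=6) a = [5,7,5,7,7,7,9,7,7,7]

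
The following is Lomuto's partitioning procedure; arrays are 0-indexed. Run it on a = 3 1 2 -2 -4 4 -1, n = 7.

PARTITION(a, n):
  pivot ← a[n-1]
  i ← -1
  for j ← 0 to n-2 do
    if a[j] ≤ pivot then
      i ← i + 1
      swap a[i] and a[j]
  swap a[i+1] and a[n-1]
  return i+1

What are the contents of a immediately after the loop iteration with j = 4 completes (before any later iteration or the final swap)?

-2 -4 2 3 1 4 -1

pivot = a[6] = -1; i = -1
j=0: a[0]=3 > -1 → no swap
j=1: a[1]=1 > -1 → no swap
j=2: a[2]=2 > -1 → no swap
j=3: a[3]=-2 ≤ -1 → i=0, swap a[0],a[3] → -2 1 2 3 -4 4 -1
j=4: a[4]=-4 ≤ -1 → i=1, swap a[1],a[4] → -2 -4 2 3 1 4 -1
(after j=4) a = -2 -4 2 3 1 4 -1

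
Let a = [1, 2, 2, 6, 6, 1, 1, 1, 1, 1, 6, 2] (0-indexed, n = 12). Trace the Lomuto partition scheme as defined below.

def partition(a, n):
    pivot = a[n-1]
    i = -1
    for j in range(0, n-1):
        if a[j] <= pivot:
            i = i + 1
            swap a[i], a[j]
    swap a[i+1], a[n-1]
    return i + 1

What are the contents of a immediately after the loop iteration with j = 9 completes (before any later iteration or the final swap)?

pivot = a[11] = 2; i = -1
j=0: a[0]=1 ≤ 2 → i=0, swap a[0],a[0] (no change) → [1, 2, 2, 6, 6, 1, 1, 1, 1, 1, 6, 2]
j=1: a[1]=2 ≤ 2 → i=1, swap a[1],a[1] (no change) → [1, 2, 2, 6, 6, 1, 1, 1, 1, 1, 6, 2]
j=2: a[2]=2 ≤ 2 → i=2, swap a[2],a[2] (no change) → [1, 2, 2, 6, 6, 1, 1, 1, 1, 1, 6, 2]
j=3: a[3]=6 > 2 → no swap
j=4: a[4]=6 > 2 → no swap
j=5: a[5]=1 ≤ 2 → i=3, swap a[3],a[5] → [1, 2, 2, 1, 6, 6, 1, 1, 1, 1, 6, 2]
j=6: a[6]=1 ≤ 2 → i=4, swap a[4],a[6] → [1, 2, 2, 1, 1, 6, 6, 1, 1, 1, 6, 2]
j=7: a[7]=1 ≤ 2 → i=5, swap a[5],a[7] → [1, 2, 2, 1, 1, 1, 6, 6, 1, 1, 6, 2]
j=8: a[8]=1 ≤ 2 → i=6, swap a[6],a[8] → [1, 2, 2, 1, 1, 1, 1, 6, 6, 1, 6, 2]
j=9: a[9]=1 ≤ 2 → i=7, swap a[7],a[9] → [1, 2, 2, 1, 1, 1, 1, 1, 6, 6, 6, 2]
(after j=9) a = [1, 2, 2, 1, 1, 1, 1, 1, 6, 6, 6, 2]

[1, 2, 2, 1, 1, 1, 1, 1, 6, 6, 6, 2]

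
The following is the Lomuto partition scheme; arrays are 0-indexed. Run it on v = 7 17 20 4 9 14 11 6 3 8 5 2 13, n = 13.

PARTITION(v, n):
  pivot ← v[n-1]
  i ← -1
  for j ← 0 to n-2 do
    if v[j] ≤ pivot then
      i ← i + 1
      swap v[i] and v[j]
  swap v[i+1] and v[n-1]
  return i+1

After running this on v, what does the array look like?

pivot = v[12] = 13; i = -1
j=0: v[0]=7 ≤ 13 → i=0, swap v[0],v[0] (no change) → 7 17 20 4 9 14 11 6 3 8 5 2 13
j=1: v[1]=17 > 13 → no swap
j=2: v[2]=20 > 13 → no swap
j=3: v[3]=4 ≤ 13 → i=1, swap v[1],v[3] → 7 4 20 17 9 14 11 6 3 8 5 2 13
j=4: v[4]=9 ≤ 13 → i=2, swap v[2],v[4] → 7 4 9 17 20 14 11 6 3 8 5 2 13
j=5: v[5]=14 > 13 → no swap
j=6: v[6]=11 ≤ 13 → i=3, swap v[3],v[6] → 7 4 9 11 20 14 17 6 3 8 5 2 13
j=7: v[7]=6 ≤ 13 → i=4, swap v[4],v[7] → 7 4 9 11 6 14 17 20 3 8 5 2 13
j=8: v[8]=3 ≤ 13 → i=5, swap v[5],v[8] → 7 4 9 11 6 3 17 20 14 8 5 2 13
j=9: v[9]=8 ≤ 13 → i=6, swap v[6],v[9] → 7 4 9 11 6 3 8 20 14 17 5 2 13
j=10: v[10]=5 ≤ 13 → i=7, swap v[7],v[10] → 7 4 9 11 6 3 8 5 14 17 20 2 13
j=11: v[11]=2 ≤ 13 → i=8, swap v[8],v[11] → 7 4 9 11 6 3 8 5 2 17 20 14 13
final swap v[9],v[12] → 7 4 9 11 6 3 8 5 2 13 20 14 17; return 9

7 4 9 11 6 3 8 5 2 13 20 14 17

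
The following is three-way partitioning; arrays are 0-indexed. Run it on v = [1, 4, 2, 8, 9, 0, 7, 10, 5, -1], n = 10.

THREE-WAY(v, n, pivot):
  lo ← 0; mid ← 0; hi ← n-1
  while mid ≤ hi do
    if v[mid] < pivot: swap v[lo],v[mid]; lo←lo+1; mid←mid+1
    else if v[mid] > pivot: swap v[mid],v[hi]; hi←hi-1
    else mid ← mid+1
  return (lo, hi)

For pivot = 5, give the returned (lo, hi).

lo=0 mid=0 hi=9
1<5: swap(0,0), lo=1 mid=1 ⇒ [1, 4, 2, 8, 9, 0, 7, 10, 5, -1]
4<5: swap(1,1), lo=2 mid=2 ⇒ [1, 4, 2, 8, 9, 0, 7, 10, 5, -1]
2<5: swap(2,2), lo=3 mid=3 ⇒ [1, 4, 2, 8, 9, 0, 7, 10, 5, -1]
8>5: swap(3,9), hi=8 ⇒ [1, 4, 2, -1, 9, 0, 7, 10, 5, 8]
-1<5: swap(3,3), lo=4 mid=4 ⇒ [1, 4, 2, -1, 9, 0, 7, 10, 5, 8]
9>5: swap(4,8), hi=7 ⇒ [1, 4, 2, -1, 5, 0, 7, 10, 9, 8]
5=5: mid=5
0<5: swap(4,5), lo=5 mid=6 ⇒ [1, 4, 2, -1, 0, 5, 7, 10, 9, 8]
7>5: swap(6,7), hi=6 ⇒ [1, 4, 2, -1, 0, 5, 10, 7, 9, 8]
10>5: swap(6,6), hi=5 ⇒ [1, 4, 2, -1, 0, 5, 10, 7, 9, 8]
done. lo=5 hi=5; v=[1, 4, 2, -1, 0, 5, 10, 7, 9, 8]

(5, 5)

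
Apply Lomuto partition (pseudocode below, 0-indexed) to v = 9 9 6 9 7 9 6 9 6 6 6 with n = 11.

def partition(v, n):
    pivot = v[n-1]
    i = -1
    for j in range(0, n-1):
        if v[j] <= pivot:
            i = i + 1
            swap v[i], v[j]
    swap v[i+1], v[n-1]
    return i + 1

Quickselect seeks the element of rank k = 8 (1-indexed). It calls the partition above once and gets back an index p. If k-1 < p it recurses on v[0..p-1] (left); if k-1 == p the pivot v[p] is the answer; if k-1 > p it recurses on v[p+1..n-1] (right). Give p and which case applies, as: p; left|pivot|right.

4; right

pivot=6, i=-1
j=0: 9>6, skip
j=1: 9>6, skip
j=2: 6≤6, i=0, swap(0,2) ⇒ 6 9 9 9 7 9 6 9 6 6 6
j=3: 9>6, skip
j=4: 7>6, skip
j=5: 9>6, skip
j=6: 6≤6, i=1, swap(1,6) ⇒ 6 6 9 9 7 9 9 9 6 6 6
j=7: 9>6, skip
j=8: 6≤6, i=2, swap(2,8) ⇒ 6 6 6 9 7 9 9 9 9 6 6
j=9: 6≤6, i=3, swap(3,9) ⇒ 6 6 6 6 7 9 9 9 9 9 6
swap(4,10) ⇒ 6 6 6 6 6 9 9 9 9 9 7; return 4
p = 4; k-1 = 7 > 4 ⇒ right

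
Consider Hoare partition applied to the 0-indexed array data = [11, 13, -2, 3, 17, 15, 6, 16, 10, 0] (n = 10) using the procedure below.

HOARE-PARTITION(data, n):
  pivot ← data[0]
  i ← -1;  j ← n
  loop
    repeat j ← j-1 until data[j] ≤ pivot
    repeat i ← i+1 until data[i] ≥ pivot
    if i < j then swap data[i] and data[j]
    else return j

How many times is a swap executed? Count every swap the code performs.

pivot = data[0] = 11; i = -1, j = 10
j→9 (data[9]=0≤11), i→0 (data[0]=11≥11); i<j, swap → [0, 13, -2, 3, 17, 15, 6, 16, 10, 11]
j→8 (data[8]=10≤11), i→1 (data[1]=13≥11); i<j, swap → [0, 10, -2, 3, 17, 15, 6, 16, 13, 11]
j→6 (data[6]=6≤11), i→4 (data[4]=17≥11); i<j, swap → [0, 10, -2, 3, 6, 15, 17, 16, 13, 11]
j→4, i→5; i≥j, return j=4. data = [0, 10, -2, 3, 6, 15, 17, 16, 13, 11]

3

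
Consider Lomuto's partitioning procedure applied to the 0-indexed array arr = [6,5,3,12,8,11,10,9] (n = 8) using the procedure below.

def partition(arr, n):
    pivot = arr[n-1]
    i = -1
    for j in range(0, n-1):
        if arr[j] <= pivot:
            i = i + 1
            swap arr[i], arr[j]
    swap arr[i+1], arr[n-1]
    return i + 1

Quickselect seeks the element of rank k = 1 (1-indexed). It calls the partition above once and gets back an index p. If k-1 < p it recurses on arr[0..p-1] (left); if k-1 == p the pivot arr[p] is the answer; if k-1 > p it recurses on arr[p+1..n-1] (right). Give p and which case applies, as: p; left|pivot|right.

4; left

pivot = arr[7] = 9; i = -1
j=0: arr[0]=6 ≤ 9 → i=0, swap arr[0],arr[0] (no change) → [6,5,3,12,8,11,10,9]
j=1: arr[1]=5 ≤ 9 → i=1, swap arr[1],arr[1] (no change) → [6,5,3,12,8,11,10,9]
j=2: arr[2]=3 ≤ 9 → i=2, swap arr[2],arr[2] (no change) → [6,5,3,12,8,11,10,9]
j=3: arr[3]=12 > 9 → no swap
j=4: arr[4]=8 ≤ 9 → i=3, swap arr[3],arr[4] → [6,5,3,8,12,11,10,9]
j=5: arr[5]=11 > 9 → no swap
j=6: arr[6]=10 > 9 → no swap
final swap arr[4],arr[7] → [6,5,3,8,9,11,10,12]; return 4
p = 4; k-1 = 0 < 4 ⇒ left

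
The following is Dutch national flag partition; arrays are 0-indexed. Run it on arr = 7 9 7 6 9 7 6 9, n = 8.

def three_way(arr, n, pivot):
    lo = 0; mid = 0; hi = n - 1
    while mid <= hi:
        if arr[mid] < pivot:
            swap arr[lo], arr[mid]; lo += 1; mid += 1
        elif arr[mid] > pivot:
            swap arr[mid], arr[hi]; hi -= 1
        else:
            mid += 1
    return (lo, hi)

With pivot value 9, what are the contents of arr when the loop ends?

pivot = 9; lo=0, mid=0, hi=7
arr[mid]=7<9: swap arr[0],arr[0]; lo=1,mid=1 → 7 9 7 6 9 7 6 9
arr[mid]=9=9: mid=2
arr[mid]=7<9: swap arr[1],arr[2]; lo=2,mid=3 → 7 7 9 6 9 7 6 9
arr[mid]=6<9: swap arr[2],arr[3]; lo=3,mid=4 → 7 7 6 9 9 7 6 9
arr[mid]=9=9: mid=5
arr[mid]=7<9: swap arr[3],arr[5]; lo=4,mid=6 → 7 7 6 7 9 9 6 9
arr[mid]=6<9: swap arr[4],arr[6]; lo=5,mid=7 → 7 7 6 7 6 9 9 9
arr[mid]=9=9: mid=8
end: lo=5, hi=7; arr = 7 7 6 7 6 9 9 9

7 7 6 7 6 9 9 9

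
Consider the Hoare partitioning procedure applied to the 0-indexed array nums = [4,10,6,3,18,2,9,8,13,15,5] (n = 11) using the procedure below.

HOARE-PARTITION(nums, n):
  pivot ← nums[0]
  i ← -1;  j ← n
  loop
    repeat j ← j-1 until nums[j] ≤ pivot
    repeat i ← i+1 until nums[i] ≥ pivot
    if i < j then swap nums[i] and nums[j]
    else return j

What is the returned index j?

1

pivot = nums[0] = 4; i = -1, j = 11
j→5 (nums[5]=2≤4), i→0 (nums[0]=4≥4); i<j, swap → [2,10,6,3,18,4,9,8,13,15,5]
j→3 (nums[3]=3≤4), i→1 (nums[1]=10≥4); i<j, swap → [2,3,6,10,18,4,9,8,13,15,5]
j→1, i→2; i≥j, return j=1. nums = [2,3,6,10,18,4,9,8,13,15,5]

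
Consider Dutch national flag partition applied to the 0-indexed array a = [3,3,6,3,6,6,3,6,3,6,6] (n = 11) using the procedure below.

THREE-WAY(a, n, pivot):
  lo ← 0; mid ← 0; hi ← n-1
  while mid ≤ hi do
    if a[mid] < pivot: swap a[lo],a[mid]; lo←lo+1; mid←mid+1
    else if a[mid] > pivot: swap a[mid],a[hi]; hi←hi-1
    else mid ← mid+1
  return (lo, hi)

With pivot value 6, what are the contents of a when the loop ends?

lo=0 mid=0 hi=10
3<6: swap(0,0), lo=1 mid=1 ⇒ [3,3,6,3,6,6,3,6,3,6,6]
3<6: swap(1,1), lo=2 mid=2 ⇒ [3,3,6,3,6,6,3,6,3,6,6]
6=6: mid=3
3<6: swap(2,3), lo=3 mid=4 ⇒ [3,3,3,6,6,6,3,6,3,6,6]
6=6: mid=5
6=6: mid=6
3<6: swap(3,6), lo=4 mid=7 ⇒ [3,3,3,3,6,6,6,6,3,6,6]
6=6: mid=8
3<6: swap(4,8), lo=5 mid=9 ⇒ [3,3,3,3,3,6,6,6,6,6,6]
6=6: mid=10
6=6: mid=11
done. lo=5 hi=10; a=[3,3,3,3,3,6,6,6,6,6,6]

[3,3,3,3,3,6,6,6,6,6,6]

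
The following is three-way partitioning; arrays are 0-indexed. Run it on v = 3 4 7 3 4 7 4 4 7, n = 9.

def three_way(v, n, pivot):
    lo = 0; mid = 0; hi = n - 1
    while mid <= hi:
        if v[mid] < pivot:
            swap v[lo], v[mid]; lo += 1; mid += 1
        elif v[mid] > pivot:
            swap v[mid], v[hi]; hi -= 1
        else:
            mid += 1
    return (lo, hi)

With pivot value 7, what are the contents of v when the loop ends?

3 4 3 4 4 4 7 7 7

pivot = 7; lo=0, mid=0, hi=8
v[mid]=3<7: swap v[0],v[0]; lo=1,mid=1 → 3 4 7 3 4 7 4 4 7
v[mid]=4<7: swap v[1],v[1]; lo=2,mid=2 → 3 4 7 3 4 7 4 4 7
v[mid]=7=7: mid=3
v[mid]=3<7: swap v[2],v[3]; lo=3,mid=4 → 3 4 3 7 4 7 4 4 7
v[mid]=4<7: swap v[3],v[4]; lo=4,mid=5 → 3 4 3 4 7 7 4 4 7
v[mid]=7=7: mid=6
v[mid]=4<7: swap v[4],v[6]; lo=5,mid=7 → 3 4 3 4 4 7 7 4 7
v[mid]=4<7: swap v[5],v[7]; lo=6,mid=8 → 3 4 3 4 4 4 7 7 7
v[mid]=7=7: mid=9
end: lo=6, hi=8; v = 3 4 3 4 4 4 7 7 7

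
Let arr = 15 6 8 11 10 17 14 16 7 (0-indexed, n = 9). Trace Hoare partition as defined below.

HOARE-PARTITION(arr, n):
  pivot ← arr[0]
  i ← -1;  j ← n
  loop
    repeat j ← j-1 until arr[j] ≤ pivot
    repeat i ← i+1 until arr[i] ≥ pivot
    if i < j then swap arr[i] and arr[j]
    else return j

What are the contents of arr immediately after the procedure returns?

pivot=15
j stops at 8 (7), i stops at 0 (15); swap ⇒ 7 6 8 11 10 17 14 16 15
j stops at 6 (14), i stops at 5 (17); swap ⇒ 7 6 8 11 10 14 17 16 15
j stops at 5, i stops at 6; i≥j ⇒ return 5. arr=7 6 8 11 10 14 17 16 15

7 6 8 11 10 14 17 16 15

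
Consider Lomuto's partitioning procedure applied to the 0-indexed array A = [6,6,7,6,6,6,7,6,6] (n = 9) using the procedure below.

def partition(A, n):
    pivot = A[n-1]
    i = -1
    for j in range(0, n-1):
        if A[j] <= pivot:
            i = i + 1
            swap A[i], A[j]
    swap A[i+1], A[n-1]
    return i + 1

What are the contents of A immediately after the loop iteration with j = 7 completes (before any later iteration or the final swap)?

[6,6,6,6,6,6,7,7,6]

pivot=6, i=-1
j=0: 6≤6, i=0, swap(0,0) ⇒ [6,6,7,6,6,6,7,6,6]
j=1: 6≤6, i=1, swap(1,1) ⇒ [6,6,7,6,6,6,7,6,6]
j=2: 7>6, skip
j=3: 6≤6, i=2, swap(2,3) ⇒ [6,6,6,7,6,6,7,6,6]
j=4: 6≤6, i=3, swap(3,4) ⇒ [6,6,6,6,7,6,7,6,6]
j=5: 6≤6, i=4, swap(4,5) ⇒ [6,6,6,6,6,7,7,6,6]
j=6: 7>6, skip
j=7: 6≤6, i=5, swap(5,7) ⇒ [6,6,6,6,6,6,7,7,6]
(after j=7) A = [6,6,6,6,6,6,7,7,6]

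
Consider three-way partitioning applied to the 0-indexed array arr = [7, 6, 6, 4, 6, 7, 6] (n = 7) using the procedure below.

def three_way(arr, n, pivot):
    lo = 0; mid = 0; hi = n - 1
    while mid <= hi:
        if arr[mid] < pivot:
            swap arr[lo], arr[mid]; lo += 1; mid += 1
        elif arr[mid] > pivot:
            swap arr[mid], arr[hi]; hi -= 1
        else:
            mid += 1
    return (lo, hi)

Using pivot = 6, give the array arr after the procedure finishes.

[4, 6, 6, 6, 6, 7, 7]

pivot = 6; lo=0, mid=0, hi=6
arr[mid]=7>6: swap arr[0],arr[6]; hi=5 → [6, 6, 6, 4, 6, 7, 7]
arr[mid]=6=6: mid=1
arr[mid]=6=6: mid=2
arr[mid]=6=6: mid=3
arr[mid]=4<6: swap arr[0],arr[3]; lo=1,mid=4 → [4, 6, 6, 6, 6, 7, 7]
arr[mid]=6=6: mid=5
arr[mid]=7>6: swap arr[5],arr[5]; hi=4 → [4, 6, 6, 6, 6, 7, 7]
end: lo=1, hi=4; arr = [4, 6, 6, 6, 6, 7, 7]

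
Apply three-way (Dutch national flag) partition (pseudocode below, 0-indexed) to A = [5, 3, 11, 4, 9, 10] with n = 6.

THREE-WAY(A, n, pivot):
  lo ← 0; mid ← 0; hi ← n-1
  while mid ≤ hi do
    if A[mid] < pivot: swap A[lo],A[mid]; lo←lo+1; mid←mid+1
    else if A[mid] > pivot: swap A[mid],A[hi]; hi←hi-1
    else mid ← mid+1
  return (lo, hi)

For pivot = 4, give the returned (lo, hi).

(1, 1)

lo=0 mid=0 hi=5
5>4: swap(0,5), hi=4 ⇒ [10, 3, 11, 4, 9, 5]
10>4: swap(0,4), hi=3 ⇒ [9, 3, 11, 4, 10, 5]
9>4: swap(0,3), hi=2 ⇒ [4, 3, 11, 9, 10, 5]
4=4: mid=1
3<4: swap(0,1), lo=1 mid=2 ⇒ [3, 4, 11, 9, 10, 5]
11>4: swap(2,2), hi=1 ⇒ [3, 4, 11, 9, 10, 5]
done. lo=1 hi=1; A=[3, 4, 11, 9, 10, 5]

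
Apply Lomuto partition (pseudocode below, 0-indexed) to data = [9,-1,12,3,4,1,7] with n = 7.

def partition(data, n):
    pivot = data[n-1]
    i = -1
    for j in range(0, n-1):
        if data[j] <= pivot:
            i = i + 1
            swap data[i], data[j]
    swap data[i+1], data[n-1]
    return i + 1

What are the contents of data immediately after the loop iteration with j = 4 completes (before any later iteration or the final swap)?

pivot=7, i=-1
j=0: 9>7, skip
j=1: -1≤7, i=0, swap(0,1) ⇒ [-1,9,12,3,4,1,7]
j=2: 12>7, skip
j=3: 3≤7, i=1, swap(1,3) ⇒ [-1,3,12,9,4,1,7]
j=4: 4≤7, i=2, swap(2,4) ⇒ [-1,3,4,9,12,1,7]
(after j=4) data = [-1,3,4,9,12,1,7]

[-1,3,4,9,12,1,7]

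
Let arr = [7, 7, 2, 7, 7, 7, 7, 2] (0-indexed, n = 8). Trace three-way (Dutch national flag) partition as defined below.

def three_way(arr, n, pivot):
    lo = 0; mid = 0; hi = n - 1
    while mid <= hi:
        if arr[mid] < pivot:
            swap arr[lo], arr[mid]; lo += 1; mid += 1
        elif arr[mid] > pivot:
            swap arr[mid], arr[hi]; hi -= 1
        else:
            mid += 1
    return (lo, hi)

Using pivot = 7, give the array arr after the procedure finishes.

pivot = 7; lo=0, mid=0, hi=7
arr[mid]=7=7: mid=1
arr[mid]=7=7: mid=2
arr[mid]=2<7: swap arr[0],arr[2]; lo=1,mid=3 → [2, 7, 7, 7, 7, 7, 7, 2]
arr[mid]=7=7: mid=4
arr[mid]=7=7: mid=5
arr[mid]=7=7: mid=6
arr[mid]=7=7: mid=7
arr[mid]=2<7: swap arr[1],arr[7]; lo=2,mid=8 → [2, 2, 7, 7, 7, 7, 7, 7]
end: lo=2, hi=7; arr = [2, 2, 7, 7, 7, 7, 7, 7]

[2, 2, 7, 7, 7, 7, 7, 7]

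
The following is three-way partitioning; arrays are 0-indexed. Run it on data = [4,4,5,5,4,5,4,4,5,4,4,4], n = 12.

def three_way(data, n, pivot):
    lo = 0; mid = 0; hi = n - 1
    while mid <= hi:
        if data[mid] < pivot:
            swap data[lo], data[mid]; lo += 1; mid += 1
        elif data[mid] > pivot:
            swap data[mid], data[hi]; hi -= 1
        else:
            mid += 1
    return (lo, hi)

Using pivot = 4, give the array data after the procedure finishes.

[4,4,4,4,4,4,4,4,5,5,5,5]

pivot = 4; lo=0, mid=0, hi=11
data[mid]=4=4: mid=1
data[mid]=4=4: mid=2
data[mid]=5>4: swap data[2],data[11]; hi=10 → [4,4,4,5,4,5,4,4,5,4,4,5]
data[mid]=4=4: mid=3
data[mid]=5>4: swap data[3],data[10]; hi=9 → [4,4,4,4,4,5,4,4,5,4,5,5]
data[mid]=4=4: mid=4
data[mid]=4=4: mid=5
data[mid]=5>4: swap data[5],data[9]; hi=8 → [4,4,4,4,4,4,4,4,5,5,5,5]
data[mid]=4=4: mid=6
data[mid]=4=4: mid=7
data[mid]=4=4: mid=8
data[mid]=5>4: swap data[8],data[8]; hi=7 → [4,4,4,4,4,4,4,4,5,5,5,5]
end: lo=0, hi=7; data = [4,4,4,4,4,4,4,4,5,5,5,5]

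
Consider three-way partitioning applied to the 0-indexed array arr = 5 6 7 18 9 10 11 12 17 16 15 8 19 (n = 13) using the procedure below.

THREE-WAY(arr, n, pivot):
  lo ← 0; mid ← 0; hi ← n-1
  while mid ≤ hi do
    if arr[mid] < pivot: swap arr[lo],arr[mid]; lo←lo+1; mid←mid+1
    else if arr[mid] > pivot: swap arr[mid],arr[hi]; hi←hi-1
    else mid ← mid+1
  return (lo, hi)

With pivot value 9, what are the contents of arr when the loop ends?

5 6 7 8 9 11 12 17 16 15 10 19 18

pivot = 9; lo=0, mid=0, hi=12
arr[mid]=5<9: swap arr[0],arr[0]; lo=1,mid=1 → 5 6 7 18 9 10 11 12 17 16 15 8 19
arr[mid]=6<9: swap arr[1],arr[1]; lo=2,mid=2 → 5 6 7 18 9 10 11 12 17 16 15 8 19
arr[mid]=7<9: swap arr[2],arr[2]; lo=3,mid=3 → 5 6 7 18 9 10 11 12 17 16 15 8 19
arr[mid]=18>9: swap arr[3],arr[12]; hi=11 → 5 6 7 19 9 10 11 12 17 16 15 8 18
arr[mid]=19>9: swap arr[3],arr[11]; hi=10 → 5 6 7 8 9 10 11 12 17 16 15 19 18
arr[mid]=8<9: swap arr[3],arr[3]; lo=4,mid=4 → 5 6 7 8 9 10 11 12 17 16 15 19 18
arr[mid]=9=9: mid=5
arr[mid]=10>9: swap arr[5],arr[10]; hi=9 → 5 6 7 8 9 15 11 12 17 16 10 19 18
arr[mid]=15>9: swap arr[5],arr[9]; hi=8 → 5 6 7 8 9 16 11 12 17 15 10 19 18
arr[mid]=16>9: swap arr[5],arr[8]; hi=7 → 5 6 7 8 9 17 11 12 16 15 10 19 18
arr[mid]=17>9: swap arr[5],arr[7]; hi=6 → 5 6 7 8 9 12 11 17 16 15 10 19 18
arr[mid]=12>9: swap arr[5],arr[6]; hi=5 → 5 6 7 8 9 11 12 17 16 15 10 19 18
arr[mid]=11>9: swap arr[5],arr[5]; hi=4 → 5 6 7 8 9 11 12 17 16 15 10 19 18
end: lo=4, hi=4; arr = 5 6 7 8 9 11 12 17 16 15 10 19 18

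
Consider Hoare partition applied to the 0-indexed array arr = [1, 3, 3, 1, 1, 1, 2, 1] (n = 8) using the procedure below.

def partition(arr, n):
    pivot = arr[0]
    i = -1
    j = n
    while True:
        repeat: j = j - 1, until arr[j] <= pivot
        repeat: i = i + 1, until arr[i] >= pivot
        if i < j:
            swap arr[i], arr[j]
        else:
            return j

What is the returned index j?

3

pivot=1
j stops at 7 (1), i stops at 0 (1); swap ⇒ [1, 3, 3, 1, 1, 1, 2, 1]
j stops at 5 (1), i stops at 1 (3); swap ⇒ [1, 1, 3, 1, 1, 3, 2, 1]
j stops at 4 (1), i stops at 2 (3); swap ⇒ [1, 1, 1, 1, 3, 3, 2, 1]
j stops at 3, i stops at 3; i≥j ⇒ return 3. arr=[1, 1, 1, 1, 3, 3, 2, 1]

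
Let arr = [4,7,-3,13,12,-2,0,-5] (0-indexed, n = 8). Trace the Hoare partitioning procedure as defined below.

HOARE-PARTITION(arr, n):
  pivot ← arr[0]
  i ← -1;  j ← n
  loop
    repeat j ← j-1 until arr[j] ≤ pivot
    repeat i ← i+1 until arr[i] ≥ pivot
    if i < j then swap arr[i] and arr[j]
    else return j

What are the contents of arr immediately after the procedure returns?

[-5,0,-3,-2,12,13,7,4]

pivot=4
j stops at 7 (-5), i stops at 0 (4); swap ⇒ [-5,7,-3,13,12,-2,0,4]
j stops at 6 (0), i stops at 1 (7); swap ⇒ [-5,0,-3,13,12,-2,7,4]
j stops at 5 (-2), i stops at 3 (13); swap ⇒ [-5,0,-3,-2,12,13,7,4]
j stops at 3, i stops at 4; i≥j ⇒ return 3. arr=[-5,0,-3,-2,12,13,7,4]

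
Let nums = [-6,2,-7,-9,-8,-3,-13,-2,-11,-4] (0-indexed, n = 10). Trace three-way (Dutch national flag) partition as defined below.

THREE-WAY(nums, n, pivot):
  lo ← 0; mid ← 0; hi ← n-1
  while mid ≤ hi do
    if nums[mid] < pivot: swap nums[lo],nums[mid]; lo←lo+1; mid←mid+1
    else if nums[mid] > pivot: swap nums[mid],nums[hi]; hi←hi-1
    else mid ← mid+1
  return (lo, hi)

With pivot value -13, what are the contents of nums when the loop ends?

pivot = -13; lo=0, mid=0, hi=9
nums[mid]=-6>-13: swap nums[0],nums[9]; hi=8 → [-4,2,-7,-9,-8,-3,-13,-2,-11,-6]
nums[mid]=-4>-13: swap nums[0],nums[8]; hi=7 → [-11,2,-7,-9,-8,-3,-13,-2,-4,-6]
nums[mid]=-11>-13: swap nums[0],nums[7]; hi=6 → [-2,2,-7,-9,-8,-3,-13,-11,-4,-6]
nums[mid]=-2>-13: swap nums[0],nums[6]; hi=5 → [-13,2,-7,-9,-8,-3,-2,-11,-4,-6]
nums[mid]=-13=-13: mid=1
nums[mid]=2>-13: swap nums[1],nums[5]; hi=4 → [-13,-3,-7,-9,-8,2,-2,-11,-4,-6]
nums[mid]=-3>-13: swap nums[1],nums[4]; hi=3 → [-13,-8,-7,-9,-3,2,-2,-11,-4,-6]
nums[mid]=-8>-13: swap nums[1],nums[3]; hi=2 → [-13,-9,-7,-8,-3,2,-2,-11,-4,-6]
nums[mid]=-9>-13: swap nums[1],nums[2]; hi=1 → [-13,-7,-9,-8,-3,2,-2,-11,-4,-6]
nums[mid]=-7>-13: swap nums[1],nums[1]; hi=0 → [-13,-7,-9,-8,-3,2,-2,-11,-4,-6]
end: lo=0, hi=0; nums = [-13,-7,-9,-8,-3,2,-2,-11,-4,-6]

[-13,-7,-9,-8,-3,2,-2,-11,-4,-6]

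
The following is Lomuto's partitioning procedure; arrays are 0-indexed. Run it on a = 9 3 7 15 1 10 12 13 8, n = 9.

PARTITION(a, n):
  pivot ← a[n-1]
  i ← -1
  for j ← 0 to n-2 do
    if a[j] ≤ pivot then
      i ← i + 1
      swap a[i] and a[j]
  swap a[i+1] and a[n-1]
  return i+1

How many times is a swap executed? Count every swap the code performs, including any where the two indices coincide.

pivot = a[8] = 8; i = -1
j=0: a[0]=9 > 8 → no swap
j=1: a[1]=3 ≤ 8 → i=0, swap a[0],a[1] → 3 9 7 15 1 10 12 13 8
j=2: a[2]=7 ≤ 8 → i=1, swap a[1],a[2] → 3 7 9 15 1 10 12 13 8
j=3: a[3]=15 > 8 → no swap
j=4: a[4]=1 ≤ 8 → i=2, swap a[2],a[4] → 3 7 1 15 9 10 12 13 8
j=5: a[5]=10 > 8 → no swap
j=6: a[6]=12 > 8 → no swap
j=7: a[7]=13 > 8 → no swap
final swap a[3],a[8] → 3 7 1 8 9 10 12 13 15; return 3

4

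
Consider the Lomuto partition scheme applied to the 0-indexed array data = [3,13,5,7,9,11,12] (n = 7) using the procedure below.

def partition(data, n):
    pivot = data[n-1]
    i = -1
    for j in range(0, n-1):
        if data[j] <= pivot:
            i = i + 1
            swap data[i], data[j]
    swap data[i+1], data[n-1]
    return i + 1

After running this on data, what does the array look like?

[3,5,7,9,11,12,13]

pivot=12, i=-1
j=0: 3≤12, i=0, swap(0,0) ⇒ [3,13,5,7,9,11,12]
j=1: 13>12, skip
j=2: 5≤12, i=1, swap(1,2) ⇒ [3,5,13,7,9,11,12]
j=3: 7≤12, i=2, swap(2,3) ⇒ [3,5,7,13,9,11,12]
j=4: 9≤12, i=3, swap(3,4) ⇒ [3,5,7,9,13,11,12]
j=5: 11≤12, i=4, swap(4,5) ⇒ [3,5,7,9,11,13,12]
swap(5,6) ⇒ [3,5,7,9,11,12,13]; return 5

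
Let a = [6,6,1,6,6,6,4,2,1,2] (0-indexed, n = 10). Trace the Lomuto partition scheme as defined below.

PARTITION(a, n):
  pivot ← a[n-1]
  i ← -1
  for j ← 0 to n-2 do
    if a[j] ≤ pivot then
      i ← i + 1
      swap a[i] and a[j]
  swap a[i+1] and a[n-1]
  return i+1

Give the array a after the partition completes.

pivot=2, i=-1
j=0: 6>2, skip
j=1: 6>2, skip
j=2: 1≤2, i=0, swap(0,2) ⇒ [1,6,6,6,6,6,4,2,1,2]
j=3: 6>2, skip
j=4: 6>2, skip
j=5: 6>2, skip
j=6: 4>2, skip
j=7: 2≤2, i=1, swap(1,7) ⇒ [1,2,6,6,6,6,4,6,1,2]
j=8: 1≤2, i=2, swap(2,8) ⇒ [1,2,1,6,6,6,4,6,6,2]
swap(3,9) ⇒ [1,2,1,2,6,6,4,6,6,6]; return 3

[1,2,1,2,6,6,4,6,6,6]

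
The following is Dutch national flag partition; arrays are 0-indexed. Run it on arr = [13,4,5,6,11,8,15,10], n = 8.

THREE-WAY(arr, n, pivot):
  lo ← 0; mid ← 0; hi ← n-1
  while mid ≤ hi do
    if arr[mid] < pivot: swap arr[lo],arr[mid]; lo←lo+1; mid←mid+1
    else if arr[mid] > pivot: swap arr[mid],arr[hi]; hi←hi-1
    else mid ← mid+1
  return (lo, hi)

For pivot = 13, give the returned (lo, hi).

(6, 6)

lo=0 mid=0 hi=7
13=13: mid=1
4<13: swap(0,1), lo=1 mid=2 ⇒ [4,13,5,6,11,8,15,10]
5<13: swap(1,2), lo=2 mid=3 ⇒ [4,5,13,6,11,8,15,10]
6<13: swap(2,3), lo=3 mid=4 ⇒ [4,5,6,13,11,8,15,10]
11<13: swap(3,4), lo=4 mid=5 ⇒ [4,5,6,11,13,8,15,10]
8<13: swap(4,5), lo=5 mid=6 ⇒ [4,5,6,11,8,13,15,10]
15>13: swap(6,7), hi=6 ⇒ [4,5,6,11,8,13,10,15]
10<13: swap(5,6), lo=6 mid=7 ⇒ [4,5,6,11,8,10,13,15]
done. lo=6 hi=6; arr=[4,5,6,11,8,10,13,15]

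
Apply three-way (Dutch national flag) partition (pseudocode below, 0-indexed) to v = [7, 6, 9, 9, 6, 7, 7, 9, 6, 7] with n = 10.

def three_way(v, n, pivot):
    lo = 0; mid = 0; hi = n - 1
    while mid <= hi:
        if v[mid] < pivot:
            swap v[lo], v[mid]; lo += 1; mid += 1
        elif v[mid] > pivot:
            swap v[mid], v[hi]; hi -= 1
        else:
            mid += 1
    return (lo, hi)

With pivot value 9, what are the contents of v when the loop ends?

[7, 6, 6, 7, 7, 6, 7, 9, 9, 9]

pivot = 9; lo=0, mid=0, hi=9
v[mid]=7<9: swap v[0],v[0]; lo=1,mid=1 → [7, 6, 9, 9, 6, 7, 7, 9, 6, 7]
v[mid]=6<9: swap v[1],v[1]; lo=2,mid=2 → [7, 6, 9, 9, 6, 7, 7, 9, 6, 7]
v[mid]=9=9: mid=3
v[mid]=9=9: mid=4
v[mid]=6<9: swap v[2],v[4]; lo=3,mid=5 → [7, 6, 6, 9, 9, 7, 7, 9, 6, 7]
v[mid]=7<9: swap v[3],v[5]; lo=4,mid=6 → [7, 6, 6, 7, 9, 9, 7, 9, 6, 7]
v[mid]=7<9: swap v[4],v[6]; lo=5,mid=7 → [7, 6, 6, 7, 7, 9, 9, 9, 6, 7]
v[mid]=9=9: mid=8
v[mid]=6<9: swap v[5],v[8]; lo=6,mid=9 → [7, 6, 6, 7, 7, 6, 9, 9, 9, 7]
v[mid]=7<9: swap v[6],v[9]; lo=7,mid=10 → [7, 6, 6, 7, 7, 6, 7, 9, 9, 9]
end: lo=7, hi=9; v = [7, 6, 6, 7, 7, 6, 7, 9, 9, 9]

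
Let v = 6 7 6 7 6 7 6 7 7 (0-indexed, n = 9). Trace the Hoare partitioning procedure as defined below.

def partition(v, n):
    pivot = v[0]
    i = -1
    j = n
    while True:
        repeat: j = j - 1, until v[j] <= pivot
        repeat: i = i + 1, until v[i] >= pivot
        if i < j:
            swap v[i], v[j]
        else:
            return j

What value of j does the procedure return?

pivot = v[0] = 6; i = -1, j = 9
j→6 (v[6]=6≤6), i→0 (v[0]=6≥6); i<j, swap → 6 7 6 7 6 7 6 7 7
j→4 (v[4]=6≤6), i→1 (v[1]=7≥6); i<j, swap → 6 6 6 7 7 7 6 7 7
j→2, i→2; i≥j, return j=2. v = 6 6 6 7 7 7 6 7 7

2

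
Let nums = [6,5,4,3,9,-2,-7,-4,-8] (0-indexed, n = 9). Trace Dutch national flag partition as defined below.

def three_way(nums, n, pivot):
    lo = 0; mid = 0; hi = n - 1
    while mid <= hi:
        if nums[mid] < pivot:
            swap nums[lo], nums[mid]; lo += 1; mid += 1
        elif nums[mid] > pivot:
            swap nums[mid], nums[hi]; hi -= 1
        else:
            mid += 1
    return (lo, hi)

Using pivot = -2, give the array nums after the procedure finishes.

pivot = -2; lo=0, mid=0, hi=8
nums[mid]=6>-2: swap nums[0],nums[8]; hi=7 → [-8,5,4,3,9,-2,-7,-4,6]
nums[mid]=-8<-2: swap nums[0],nums[0]; lo=1,mid=1 → [-8,5,4,3,9,-2,-7,-4,6]
nums[mid]=5>-2: swap nums[1],nums[7]; hi=6 → [-8,-4,4,3,9,-2,-7,5,6]
nums[mid]=-4<-2: swap nums[1],nums[1]; lo=2,mid=2 → [-8,-4,4,3,9,-2,-7,5,6]
nums[mid]=4>-2: swap nums[2],nums[6]; hi=5 → [-8,-4,-7,3,9,-2,4,5,6]
nums[mid]=-7<-2: swap nums[2],nums[2]; lo=3,mid=3 → [-8,-4,-7,3,9,-2,4,5,6]
nums[mid]=3>-2: swap nums[3],nums[5]; hi=4 → [-8,-4,-7,-2,9,3,4,5,6]
nums[mid]=-2=-2: mid=4
nums[mid]=9>-2: swap nums[4],nums[4]; hi=3 → [-8,-4,-7,-2,9,3,4,5,6]
end: lo=3, hi=3; nums = [-8,-4,-7,-2,9,3,4,5,6]

[-8,-4,-7,-2,9,3,4,5,6]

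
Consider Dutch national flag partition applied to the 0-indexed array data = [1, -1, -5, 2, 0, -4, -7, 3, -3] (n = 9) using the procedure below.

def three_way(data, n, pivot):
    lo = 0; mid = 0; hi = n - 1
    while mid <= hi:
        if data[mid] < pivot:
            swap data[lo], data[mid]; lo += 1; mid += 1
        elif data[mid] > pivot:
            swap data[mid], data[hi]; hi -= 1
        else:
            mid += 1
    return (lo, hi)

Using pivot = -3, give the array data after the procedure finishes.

lo=0 mid=0 hi=8
1>-3: swap(0,8), hi=7 ⇒ [-3, -1, -5, 2, 0, -4, -7, 3, 1]
-3=-3: mid=1
-1>-3: swap(1,7), hi=6 ⇒ [-3, 3, -5, 2, 0, -4, -7, -1, 1]
3>-3: swap(1,6), hi=5 ⇒ [-3, -7, -5, 2, 0, -4, 3, -1, 1]
-7<-3: swap(0,1), lo=1 mid=2 ⇒ [-7, -3, -5, 2, 0, -4, 3, -1, 1]
-5<-3: swap(1,2), lo=2 mid=3 ⇒ [-7, -5, -3, 2, 0, -4, 3, -1, 1]
2>-3: swap(3,5), hi=4 ⇒ [-7, -5, -3, -4, 0, 2, 3, -1, 1]
-4<-3: swap(2,3), lo=3 mid=4 ⇒ [-7, -5, -4, -3, 0, 2, 3, -1, 1]
0>-3: swap(4,4), hi=3 ⇒ [-7, -5, -4, -3, 0, 2, 3, -1, 1]
done. lo=3 hi=3; data=[-7, -5, -4, -3, 0, 2, 3, -1, 1]

[-7, -5, -4, -3, 0, 2, 3, -1, 1]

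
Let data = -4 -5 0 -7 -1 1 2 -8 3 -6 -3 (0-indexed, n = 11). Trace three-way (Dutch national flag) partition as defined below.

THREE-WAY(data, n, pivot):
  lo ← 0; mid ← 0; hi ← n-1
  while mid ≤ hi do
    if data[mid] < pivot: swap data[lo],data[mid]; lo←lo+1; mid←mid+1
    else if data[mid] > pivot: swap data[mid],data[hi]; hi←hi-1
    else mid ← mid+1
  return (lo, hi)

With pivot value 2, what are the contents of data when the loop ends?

-4 -5 0 -7 -1 1 -8 -3 -6 2 3

pivot = 2; lo=0, mid=0, hi=10
data[mid]=-4<2: swap data[0],data[0]; lo=1,mid=1 → -4 -5 0 -7 -1 1 2 -8 3 -6 -3
data[mid]=-5<2: swap data[1],data[1]; lo=2,mid=2 → -4 -5 0 -7 -1 1 2 -8 3 -6 -3
data[mid]=0<2: swap data[2],data[2]; lo=3,mid=3 → -4 -5 0 -7 -1 1 2 -8 3 -6 -3
data[mid]=-7<2: swap data[3],data[3]; lo=4,mid=4 → -4 -5 0 -7 -1 1 2 -8 3 -6 -3
data[mid]=-1<2: swap data[4],data[4]; lo=5,mid=5 → -4 -5 0 -7 -1 1 2 -8 3 -6 -3
data[mid]=1<2: swap data[5],data[5]; lo=6,mid=6 → -4 -5 0 -7 -1 1 2 -8 3 -6 -3
data[mid]=2=2: mid=7
data[mid]=-8<2: swap data[6],data[7]; lo=7,mid=8 → -4 -5 0 -7 -1 1 -8 2 3 -6 -3
data[mid]=3>2: swap data[8],data[10]; hi=9 → -4 -5 0 -7 -1 1 -8 2 -3 -6 3
data[mid]=-3<2: swap data[7],data[8]; lo=8,mid=9 → -4 -5 0 -7 -1 1 -8 -3 2 -6 3
data[mid]=-6<2: swap data[8],data[9]; lo=9,mid=10 → -4 -5 0 -7 -1 1 -8 -3 -6 2 3
end: lo=9, hi=9; data = -4 -5 0 -7 -1 1 -8 -3 -6 2 3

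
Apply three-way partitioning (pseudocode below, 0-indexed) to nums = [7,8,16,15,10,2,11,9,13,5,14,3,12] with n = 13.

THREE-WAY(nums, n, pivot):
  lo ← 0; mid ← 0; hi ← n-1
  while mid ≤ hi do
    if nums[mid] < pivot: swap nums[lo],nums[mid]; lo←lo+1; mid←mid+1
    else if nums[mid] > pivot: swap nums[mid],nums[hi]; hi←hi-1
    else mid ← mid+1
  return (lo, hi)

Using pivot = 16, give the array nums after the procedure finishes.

pivot = 16; lo=0, mid=0, hi=12
nums[mid]=7<16: swap nums[0],nums[0]; lo=1,mid=1 → [7,8,16,15,10,2,11,9,13,5,14,3,12]
nums[mid]=8<16: swap nums[1],nums[1]; lo=2,mid=2 → [7,8,16,15,10,2,11,9,13,5,14,3,12]
nums[mid]=16=16: mid=3
nums[mid]=15<16: swap nums[2],nums[3]; lo=3,mid=4 → [7,8,15,16,10,2,11,9,13,5,14,3,12]
nums[mid]=10<16: swap nums[3],nums[4]; lo=4,mid=5 → [7,8,15,10,16,2,11,9,13,5,14,3,12]
nums[mid]=2<16: swap nums[4],nums[5]; lo=5,mid=6 → [7,8,15,10,2,16,11,9,13,5,14,3,12]
nums[mid]=11<16: swap nums[5],nums[6]; lo=6,mid=7 → [7,8,15,10,2,11,16,9,13,5,14,3,12]
nums[mid]=9<16: swap nums[6],nums[7]; lo=7,mid=8 → [7,8,15,10,2,11,9,16,13,5,14,3,12]
nums[mid]=13<16: swap nums[7],nums[8]; lo=8,mid=9 → [7,8,15,10,2,11,9,13,16,5,14,3,12]
nums[mid]=5<16: swap nums[8],nums[9]; lo=9,mid=10 → [7,8,15,10,2,11,9,13,5,16,14,3,12]
nums[mid]=14<16: swap nums[9],nums[10]; lo=10,mid=11 → [7,8,15,10,2,11,9,13,5,14,16,3,12]
nums[mid]=3<16: swap nums[10],nums[11]; lo=11,mid=12 → [7,8,15,10,2,11,9,13,5,14,3,16,12]
nums[mid]=12<16: swap nums[11],nums[12]; lo=12,mid=13 → [7,8,15,10,2,11,9,13,5,14,3,12,16]
end: lo=12, hi=12; nums = [7,8,15,10,2,11,9,13,5,14,3,12,16]

[7,8,15,10,2,11,9,13,5,14,3,12,16]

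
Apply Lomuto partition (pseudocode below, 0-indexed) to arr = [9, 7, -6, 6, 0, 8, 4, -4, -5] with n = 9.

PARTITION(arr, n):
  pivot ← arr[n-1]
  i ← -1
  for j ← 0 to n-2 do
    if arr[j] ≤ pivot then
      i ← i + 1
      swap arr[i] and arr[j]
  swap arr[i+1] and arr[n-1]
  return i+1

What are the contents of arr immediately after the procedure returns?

[-6, -5, 9, 6, 0, 8, 4, -4, 7]

pivot = arr[8] = -5; i = -1
j=0: arr[0]=9 > -5 → no swap
j=1: arr[1]=7 > -5 → no swap
j=2: arr[2]=-6 ≤ -5 → i=0, swap arr[0],arr[2] → [-6, 7, 9, 6, 0, 8, 4, -4, -5]
j=3: arr[3]=6 > -5 → no swap
j=4: arr[4]=0 > -5 → no swap
j=5: arr[5]=8 > -5 → no swap
j=6: arr[6]=4 > -5 → no swap
j=7: arr[7]=-4 > -5 → no swap
final swap arr[1],arr[8] → [-6, -5, 9, 6, 0, 8, 4, -4, 7]; return 1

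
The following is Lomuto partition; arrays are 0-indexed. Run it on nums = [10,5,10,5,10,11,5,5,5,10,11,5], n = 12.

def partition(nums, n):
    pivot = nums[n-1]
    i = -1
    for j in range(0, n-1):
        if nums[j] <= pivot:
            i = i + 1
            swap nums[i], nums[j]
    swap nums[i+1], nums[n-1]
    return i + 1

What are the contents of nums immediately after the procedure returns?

[5,5,5,5,5,5,10,10,10,10,11,11]

pivot = nums[11] = 5; i = -1
j=0: nums[0]=10 > 5 → no swap
j=1: nums[1]=5 ≤ 5 → i=0, swap nums[0],nums[1] → [5,10,10,5,10,11,5,5,5,10,11,5]
j=2: nums[2]=10 > 5 → no swap
j=3: nums[3]=5 ≤ 5 → i=1, swap nums[1],nums[3] → [5,5,10,10,10,11,5,5,5,10,11,5]
j=4: nums[4]=10 > 5 → no swap
j=5: nums[5]=11 > 5 → no swap
j=6: nums[6]=5 ≤ 5 → i=2, swap nums[2],nums[6] → [5,5,5,10,10,11,10,5,5,10,11,5]
j=7: nums[7]=5 ≤ 5 → i=3, swap nums[3],nums[7] → [5,5,5,5,10,11,10,10,5,10,11,5]
j=8: nums[8]=5 ≤ 5 → i=4, swap nums[4],nums[8] → [5,5,5,5,5,11,10,10,10,10,11,5]
j=9: nums[9]=10 > 5 → no swap
j=10: nums[10]=11 > 5 → no swap
final swap nums[5],nums[11] → [5,5,5,5,5,5,10,10,10,10,11,11]; return 5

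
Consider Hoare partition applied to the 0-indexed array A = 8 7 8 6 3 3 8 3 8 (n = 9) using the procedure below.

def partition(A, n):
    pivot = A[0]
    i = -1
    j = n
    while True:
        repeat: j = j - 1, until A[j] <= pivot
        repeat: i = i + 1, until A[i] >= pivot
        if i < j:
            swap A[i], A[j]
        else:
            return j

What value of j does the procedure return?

pivot=8
j stops at 8 (8), i stops at 0 (8); swap ⇒ 8 7 8 6 3 3 8 3 8
j stops at 7 (3), i stops at 2 (8); swap ⇒ 8 7 3 6 3 3 8 8 8
j stops at 6, i stops at 6; i≥j ⇒ return 6. A=8 7 3 6 3 3 8 8 8

6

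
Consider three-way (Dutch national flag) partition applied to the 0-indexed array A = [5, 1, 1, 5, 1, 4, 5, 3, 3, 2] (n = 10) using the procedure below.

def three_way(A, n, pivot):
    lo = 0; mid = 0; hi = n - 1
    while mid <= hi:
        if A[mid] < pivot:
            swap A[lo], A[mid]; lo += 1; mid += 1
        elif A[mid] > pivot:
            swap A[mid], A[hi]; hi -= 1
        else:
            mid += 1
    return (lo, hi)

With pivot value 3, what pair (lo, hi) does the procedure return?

(4, 5)

pivot = 3; lo=0, mid=0, hi=9
A[mid]=5>3: swap A[0],A[9]; hi=8 → [2, 1, 1, 5, 1, 4, 5, 3, 3, 5]
A[mid]=2<3: swap A[0],A[0]; lo=1,mid=1 → [2, 1, 1, 5, 1, 4, 5, 3, 3, 5]
A[mid]=1<3: swap A[1],A[1]; lo=2,mid=2 → [2, 1, 1, 5, 1, 4, 5, 3, 3, 5]
A[mid]=1<3: swap A[2],A[2]; lo=3,mid=3 → [2, 1, 1, 5, 1, 4, 5, 3, 3, 5]
A[mid]=5>3: swap A[3],A[8]; hi=7 → [2, 1, 1, 3, 1, 4, 5, 3, 5, 5]
A[mid]=3=3: mid=4
A[mid]=1<3: swap A[3],A[4]; lo=4,mid=5 → [2, 1, 1, 1, 3, 4, 5, 3, 5, 5]
A[mid]=4>3: swap A[5],A[7]; hi=6 → [2, 1, 1, 1, 3, 3, 5, 4, 5, 5]
A[mid]=3=3: mid=6
A[mid]=5>3: swap A[6],A[6]; hi=5 → [2, 1, 1, 1, 3, 3, 5, 4, 5, 5]
end: lo=4, hi=5; A = [2, 1, 1, 1, 3, 3, 5, 4, 5, 5]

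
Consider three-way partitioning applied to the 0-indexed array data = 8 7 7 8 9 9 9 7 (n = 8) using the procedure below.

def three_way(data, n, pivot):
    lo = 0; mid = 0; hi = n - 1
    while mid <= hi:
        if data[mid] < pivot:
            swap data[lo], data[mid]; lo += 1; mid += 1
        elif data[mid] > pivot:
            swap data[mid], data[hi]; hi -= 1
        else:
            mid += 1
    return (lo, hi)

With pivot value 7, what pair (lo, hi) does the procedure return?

(0, 2)

lo=0 mid=0 hi=7
8>7: swap(0,7), hi=6 ⇒ 7 7 7 8 9 9 9 8
7=7: mid=1
7=7: mid=2
7=7: mid=3
8>7: swap(3,6), hi=5 ⇒ 7 7 7 9 9 9 8 8
9>7: swap(3,5), hi=4 ⇒ 7 7 7 9 9 9 8 8
9>7: swap(3,4), hi=3 ⇒ 7 7 7 9 9 9 8 8
9>7: swap(3,3), hi=2 ⇒ 7 7 7 9 9 9 8 8
done. lo=0 hi=2; data=7 7 7 9 9 9 8 8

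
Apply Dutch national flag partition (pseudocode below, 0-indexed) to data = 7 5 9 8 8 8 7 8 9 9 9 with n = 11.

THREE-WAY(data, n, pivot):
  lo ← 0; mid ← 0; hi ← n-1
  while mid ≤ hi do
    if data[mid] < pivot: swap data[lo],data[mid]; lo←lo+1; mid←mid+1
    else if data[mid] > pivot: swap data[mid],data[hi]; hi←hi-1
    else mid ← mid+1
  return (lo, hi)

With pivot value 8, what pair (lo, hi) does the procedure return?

lo=0 mid=0 hi=10
7<8: swap(0,0), lo=1 mid=1 ⇒ 7 5 9 8 8 8 7 8 9 9 9
5<8: swap(1,1), lo=2 mid=2 ⇒ 7 5 9 8 8 8 7 8 9 9 9
9>8: swap(2,10), hi=9 ⇒ 7 5 9 8 8 8 7 8 9 9 9
9>8: swap(2,9), hi=8 ⇒ 7 5 9 8 8 8 7 8 9 9 9
9>8: swap(2,8), hi=7 ⇒ 7 5 9 8 8 8 7 8 9 9 9
9>8: swap(2,7), hi=6 ⇒ 7 5 8 8 8 8 7 9 9 9 9
8=8: mid=3
8=8: mid=4
8=8: mid=5
8=8: mid=6
7<8: swap(2,6), lo=3 mid=7 ⇒ 7 5 7 8 8 8 8 9 9 9 9
done. lo=3 hi=6; data=7 5 7 8 8 8 8 9 9 9 9

(3, 6)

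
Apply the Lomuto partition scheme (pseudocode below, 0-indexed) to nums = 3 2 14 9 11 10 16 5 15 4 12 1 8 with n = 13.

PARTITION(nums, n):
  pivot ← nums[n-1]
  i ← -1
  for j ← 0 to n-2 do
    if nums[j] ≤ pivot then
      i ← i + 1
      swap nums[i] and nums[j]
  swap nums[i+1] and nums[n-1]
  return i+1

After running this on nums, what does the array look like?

3 2 5 4 1 8 16 14 15 9 12 11 10

pivot=8, i=-1
j=0: 3≤8, i=0, swap(0,0) ⇒ 3 2 14 9 11 10 16 5 15 4 12 1 8
j=1: 2≤8, i=1, swap(1,1) ⇒ 3 2 14 9 11 10 16 5 15 4 12 1 8
j=2: 14>8, skip
j=3: 9>8, skip
j=4: 11>8, skip
j=5: 10>8, skip
j=6: 16>8, skip
j=7: 5≤8, i=2, swap(2,7) ⇒ 3 2 5 9 11 10 16 14 15 4 12 1 8
j=8: 15>8, skip
j=9: 4≤8, i=3, swap(3,9) ⇒ 3 2 5 4 11 10 16 14 15 9 12 1 8
j=10: 12>8, skip
j=11: 1≤8, i=4, swap(4,11) ⇒ 3 2 5 4 1 10 16 14 15 9 12 11 8
swap(5,12) ⇒ 3 2 5 4 1 8 16 14 15 9 12 11 10; return 5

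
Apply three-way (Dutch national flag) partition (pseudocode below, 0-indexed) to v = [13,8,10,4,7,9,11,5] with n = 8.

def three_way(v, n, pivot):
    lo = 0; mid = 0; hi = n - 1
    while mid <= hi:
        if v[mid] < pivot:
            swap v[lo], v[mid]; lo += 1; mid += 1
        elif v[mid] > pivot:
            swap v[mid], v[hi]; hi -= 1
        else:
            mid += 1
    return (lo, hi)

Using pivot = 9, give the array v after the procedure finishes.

[5,8,4,7,9,11,10,13]

lo=0 mid=0 hi=7
13>9: swap(0,7), hi=6 ⇒ [5,8,10,4,7,9,11,13]
5<9: swap(0,0), lo=1 mid=1 ⇒ [5,8,10,4,7,9,11,13]
8<9: swap(1,1), lo=2 mid=2 ⇒ [5,8,10,4,7,9,11,13]
10>9: swap(2,6), hi=5 ⇒ [5,8,11,4,7,9,10,13]
11>9: swap(2,5), hi=4 ⇒ [5,8,9,4,7,11,10,13]
9=9: mid=3
4<9: swap(2,3), lo=3 mid=4 ⇒ [5,8,4,9,7,11,10,13]
7<9: swap(3,4), lo=4 mid=5 ⇒ [5,8,4,7,9,11,10,13]
done. lo=4 hi=4; v=[5,8,4,7,9,11,10,13]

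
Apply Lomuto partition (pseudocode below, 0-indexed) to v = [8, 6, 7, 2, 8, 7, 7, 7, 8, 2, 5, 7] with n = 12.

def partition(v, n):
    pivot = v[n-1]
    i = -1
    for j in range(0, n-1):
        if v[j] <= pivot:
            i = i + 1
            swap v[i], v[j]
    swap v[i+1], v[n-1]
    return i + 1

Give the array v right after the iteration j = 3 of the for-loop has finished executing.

pivot=7, i=-1
j=0: 8>7, skip
j=1: 6≤7, i=0, swap(0,1) ⇒ [6, 8, 7, 2, 8, 7, 7, 7, 8, 2, 5, 7]
j=2: 7≤7, i=1, swap(1,2) ⇒ [6, 7, 8, 2, 8, 7, 7, 7, 8, 2, 5, 7]
j=3: 2≤7, i=2, swap(2,3) ⇒ [6, 7, 2, 8, 8, 7, 7, 7, 8, 2, 5, 7]
(after j=3) v = [6, 7, 2, 8, 8, 7, 7, 7, 8, 2, 5, 7]

[6, 7, 2, 8, 8, 7, 7, 7, 8, 2, 5, 7]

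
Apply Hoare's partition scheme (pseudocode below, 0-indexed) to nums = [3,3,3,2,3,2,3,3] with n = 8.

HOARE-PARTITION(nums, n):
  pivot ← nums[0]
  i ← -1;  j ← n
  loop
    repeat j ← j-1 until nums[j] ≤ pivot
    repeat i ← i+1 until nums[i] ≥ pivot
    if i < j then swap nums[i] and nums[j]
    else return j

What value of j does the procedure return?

4

pivot = nums[0] = 3; i = -1, j = 8
j→7 (nums[7]=3≤3), i→0 (nums[0]=3≥3); i<j, swap → [3,3,3,2,3,2,3,3]
j→6 (nums[6]=3≤3), i→1 (nums[1]=3≥3); i<j, swap → [3,3,3,2,3,2,3,3]
j→5 (nums[5]=2≤3), i→2 (nums[2]=3≥3); i<j, swap → [3,3,2,2,3,3,3,3]
j→4, i→4; i≥j, return j=4. nums = [3,3,2,2,3,3,3,3]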